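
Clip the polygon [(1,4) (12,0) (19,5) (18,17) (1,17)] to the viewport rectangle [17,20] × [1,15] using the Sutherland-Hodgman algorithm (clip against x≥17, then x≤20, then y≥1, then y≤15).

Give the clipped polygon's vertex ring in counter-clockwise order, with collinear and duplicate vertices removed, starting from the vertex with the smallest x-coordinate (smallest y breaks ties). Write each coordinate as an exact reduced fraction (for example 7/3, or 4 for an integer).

1. After x ≥ 17: [(17,25/7) (19,5) (18,17) (17,17)]
2. After x ≤ 20: [(17,25/7) (19,5) (18,17) (17,17)]
3. After y ≥ 1: [(17,25/7) (19,5) (18,17) (17,17)]
4. After y ≤ 15: [(17,15) (17,25/7) (19,5) (109/6,15)]
5. Canonical ring: [(17,25/7) (19,5) (109/6,15) (17,15)]

Clipped polygon: [(17,25/7) (19,5) (109/6,15) (17,15)]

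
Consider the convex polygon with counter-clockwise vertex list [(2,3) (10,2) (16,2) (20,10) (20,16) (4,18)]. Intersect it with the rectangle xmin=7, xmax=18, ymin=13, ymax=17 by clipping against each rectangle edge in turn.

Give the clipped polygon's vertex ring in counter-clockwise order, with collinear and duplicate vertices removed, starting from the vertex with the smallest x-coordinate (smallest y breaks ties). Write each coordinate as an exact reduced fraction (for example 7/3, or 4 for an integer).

Clipped polygon: [(7,13) (18,13) (18,65/4) (12,17) (7,17)]

1. After x ≥ 7: [(7,19/8) (10,2) (16,2) (20,10) (20,16) (7,141/8)]
2. After x ≤ 18: [(7,19/8) (10,2) (16,2) (18,6) (18,65/4) (7,141/8)]
3. After y ≥ 13: [(7,13) (18,13) (18,65/4) (7,141/8)]
4. After y ≤ 17: [(7,17) (7,13) (18,13) (18,65/4) (12,17)]
5. Canonical ring: [(7,13) (18,13) (18,65/4) (12,17) (7,17)]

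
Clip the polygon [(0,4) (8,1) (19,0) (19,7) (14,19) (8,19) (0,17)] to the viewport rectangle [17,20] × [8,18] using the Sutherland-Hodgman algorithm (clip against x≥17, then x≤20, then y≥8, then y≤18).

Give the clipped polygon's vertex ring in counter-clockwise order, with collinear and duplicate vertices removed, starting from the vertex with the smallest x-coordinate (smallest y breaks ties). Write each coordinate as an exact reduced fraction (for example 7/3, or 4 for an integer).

Clipped polygon: [(17,8) (223/12,8) (17,59/5)]

1. After x ≥ 17: [(17,2/11) (19,0) (19,7) (17,59/5)]
2. After x ≤ 20: [(17,2/11) (19,0) (19,7) (17,59/5)]
3. After y ≥ 8: [(17,8) (223/12,8) (17,59/5)]
4. After y ≤ 18: [(17,8) (223/12,8) (17,59/5)]
5. Canonical ring: [(17,8) (223/12,8) (17,59/5)]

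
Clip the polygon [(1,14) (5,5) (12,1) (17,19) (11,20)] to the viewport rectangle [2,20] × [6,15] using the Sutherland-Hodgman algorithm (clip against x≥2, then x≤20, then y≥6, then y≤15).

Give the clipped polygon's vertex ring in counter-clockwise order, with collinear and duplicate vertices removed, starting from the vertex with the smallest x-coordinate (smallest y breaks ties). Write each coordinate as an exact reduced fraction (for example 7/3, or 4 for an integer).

1. After x ≥ 2: [(2,73/5) (2,47/4) (5,5) (12,1) (17,19) (11,20)]
2. After x ≤ 20: [(2,73/5) (2,47/4) (5,5) (12,1) (17,19) (11,20)]
3. After y ≥ 6: [(2,73/5) (2,47/4) (41/9,6) (241/18,6) (17,19) (11,20)]
4. After y ≤ 15: [(8/3,15) (2,73/5) (2,47/4) (41/9,6) (241/18,6) (143/9,15)]
5. Canonical ring: [(2,47/4) (41/9,6) (241/18,6) (143/9,15) (8/3,15) (2,73/5)]

Clipped polygon: [(2,47/4) (41/9,6) (241/18,6) (143/9,15) (8/3,15) (2,73/5)]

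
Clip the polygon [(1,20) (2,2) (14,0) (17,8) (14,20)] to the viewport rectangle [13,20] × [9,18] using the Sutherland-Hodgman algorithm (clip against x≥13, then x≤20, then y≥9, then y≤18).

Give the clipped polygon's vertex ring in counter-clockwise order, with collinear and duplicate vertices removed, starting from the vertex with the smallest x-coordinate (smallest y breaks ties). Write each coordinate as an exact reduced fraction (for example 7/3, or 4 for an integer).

Clipped polygon: [(13,9) (67/4,9) (29/2,18) (13,18)]

1. After x ≥ 13: [(13,20) (13,1/6) (14,0) (17,8) (14,20)]
2. After x ≤ 20: [(13,20) (13,1/6) (14,0) (17,8) (14,20)]
3. After y ≥ 9: [(13,20) (13,9) (67/4,9) (14,20)]
4. After y ≤ 18: [(13,18) (13,9) (67/4,9) (29/2,18)]
5. Canonical ring: [(13,9) (67/4,9) (29/2,18) (13,18)]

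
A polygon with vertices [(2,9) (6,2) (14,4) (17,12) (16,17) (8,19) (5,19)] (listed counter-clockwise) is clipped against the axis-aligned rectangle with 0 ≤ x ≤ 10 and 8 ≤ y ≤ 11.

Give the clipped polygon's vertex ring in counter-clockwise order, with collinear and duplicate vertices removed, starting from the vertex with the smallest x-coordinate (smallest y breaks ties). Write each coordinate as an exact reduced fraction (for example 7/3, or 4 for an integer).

Clipped polygon: [(2,9) (18/7,8) (10,8) (10,11) (13/5,11)]

1. After x ≥ 0: [(2,9) (6,2) (14,4) (17,12) (16,17) (8,19) (5,19)]
2. After x ≤ 10: [(2,9) (6,2) (10,3) (10,37/2) (8,19) (5,19)]
3. After y ≥ 8: [(2,9) (18/7,8) (10,8) (10,37/2) (8,19) (5,19)]
4. After y ≤ 11: [(13/5,11) (2,9) (18/7,8) (10,8) (10,11)]
5. Canonical ring: [(2,9) (18/7,8) (10,8) (10,11) (13/5,11)]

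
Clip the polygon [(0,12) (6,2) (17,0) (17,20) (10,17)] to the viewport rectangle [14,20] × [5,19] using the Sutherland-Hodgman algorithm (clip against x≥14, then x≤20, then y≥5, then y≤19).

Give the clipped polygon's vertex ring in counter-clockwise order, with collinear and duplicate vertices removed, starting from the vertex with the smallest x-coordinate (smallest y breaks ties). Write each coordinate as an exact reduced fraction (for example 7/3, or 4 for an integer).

Clipped polygon: [(14,5) (17,5) (17,19) (44/3,19) (14,131/7)]

1. After x ≥ 14: [(14,6/11) (17,0) (17,20) (14,131/7)]
2. After x ≤ 20: [(14,6/11) (17,0) (17,20) (14,131/7)]
3. After y ≥ 5: [(14,5) (17,5) (17,20) (14,131/7)]
4. After y ≤ 19: [(14,5) (17,5) (17,19) (44/3,19) (14,131/7)]
5. Canonical ring: [(14,5) (17,5) (17,19) (44/3,19) (14,131/7)]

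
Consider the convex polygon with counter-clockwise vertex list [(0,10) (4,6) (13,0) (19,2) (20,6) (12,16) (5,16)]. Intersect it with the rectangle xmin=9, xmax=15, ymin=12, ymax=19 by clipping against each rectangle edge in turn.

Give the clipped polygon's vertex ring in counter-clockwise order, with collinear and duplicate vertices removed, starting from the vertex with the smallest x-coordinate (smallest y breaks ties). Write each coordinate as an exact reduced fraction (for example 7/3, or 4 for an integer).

1. After x ≥ 9: [(9,8/3) (13,0) (19,2) (20,6) (12,16) (9,16)]
2. After x ≤ 15: [(9,8/3) (13,0) (15,2/3) (15,49/4) (12,16) (9,16)]
3. After y ≥ 12: [(9,12) (15,12) (15,49/4) (12,16) (9,16)]
4. After y ≤ 19: [(9,12) (15,12) (15,49/4) (12,16) (9,16)]
5. Canonical ring: [(9,12) (15,12) (15,49/4) (12,16) (9,16)]

Clipped polygon: [(9,12) (15,12) (15,49/4) (12,16) (9,16)]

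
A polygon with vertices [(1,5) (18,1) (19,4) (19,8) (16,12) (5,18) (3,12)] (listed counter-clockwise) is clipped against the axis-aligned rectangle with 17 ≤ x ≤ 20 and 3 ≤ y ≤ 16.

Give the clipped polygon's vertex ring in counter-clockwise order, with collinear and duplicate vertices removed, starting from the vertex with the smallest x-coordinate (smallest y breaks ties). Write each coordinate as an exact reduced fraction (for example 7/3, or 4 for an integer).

1. After x ≥ 17: [(17,21/17) (18,1) (19,4) (19,8) (17,32/3)]
2. After x ≤ 20: [(17,21/17) (18,1) (19,4) (19,8) (17,32/3)]
3. After y ≥ 3: [(17,3) (56/3,3) (19,4) (19,8) (17,32/3)]
4. After y ≤ 16: [(17,3) (56/3,3) (19,4) (19,8) (17,32/3)]
5. Canonical ring: [(17,3) (56/3,3) (19,4) (19,8) (17,32/3)]

Clipped polygon: [(17,3) (56/3,3) (19,4) (19,8) (17,32/3)]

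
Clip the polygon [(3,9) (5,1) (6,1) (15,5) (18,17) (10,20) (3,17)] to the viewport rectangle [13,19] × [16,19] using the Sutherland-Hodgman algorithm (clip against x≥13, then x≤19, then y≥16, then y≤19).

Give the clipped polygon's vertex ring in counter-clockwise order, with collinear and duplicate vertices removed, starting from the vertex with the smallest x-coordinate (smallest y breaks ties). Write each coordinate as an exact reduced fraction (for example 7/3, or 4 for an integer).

1. After x ≥ 13: [(13,37/9) (15,5) (18,17) (13,151/8)]
2. After x ≤ 19: [(13,37/9) (15,5) (18,17) (13,151/8)]
3. After y ≥ 16: [(13,16) (71/4,16) (18,17) (13,151/8)]
4. After y ≤ 19: [(13,16) (71/4,16) (18,17) (13,151/8)]
5. Canonical ring: [(13,16) (71/4,16) (18,17) (13,151/8)]

Clipped polygon: [(13,16) (71/4,16) (18,17) (13,151/8)]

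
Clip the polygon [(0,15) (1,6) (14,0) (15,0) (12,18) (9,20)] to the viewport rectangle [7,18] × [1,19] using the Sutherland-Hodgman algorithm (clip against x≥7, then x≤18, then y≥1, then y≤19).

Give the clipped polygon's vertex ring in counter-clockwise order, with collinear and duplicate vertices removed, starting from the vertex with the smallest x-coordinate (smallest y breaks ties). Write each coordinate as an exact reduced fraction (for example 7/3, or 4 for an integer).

1. After x ≥ 7: [(7,170/9) (7,42/13) (14,0) (15,0) (12,18) (9,20)]
2. After x ≤ 18: [(7,170/9) (7,42/13) (14,0) (15,0) (12,18) (9,20)]
3. After y ≥ 1: [(7,170/9) (7,42/13) (71/6,1) (89/6,1) (12,18) (9,20)]
4. After y ≤ 19: [(36/5,19) (7,170/9) (7,42/13) (71/6,1) (89/6,1) (12,18) (21/2,19)]
5. Canonical ring: [(7,42/13) (71/6,1) (89/6,1) (12,18) (21/2,19) (36/5,19) (7,170/9)]

Clipped polygon: [(7,42/13) (71/6,1) (89/6,1) (12,18) (21/2,19) (36/5,19) (7,170/9)]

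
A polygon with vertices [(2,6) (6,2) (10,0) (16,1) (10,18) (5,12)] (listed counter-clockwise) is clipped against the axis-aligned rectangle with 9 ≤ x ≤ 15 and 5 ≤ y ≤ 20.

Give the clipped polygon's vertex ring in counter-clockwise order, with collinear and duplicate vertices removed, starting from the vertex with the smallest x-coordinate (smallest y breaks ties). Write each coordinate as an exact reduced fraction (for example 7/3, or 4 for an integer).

1. After x ≥ 9: [(9,1/2) (10,0) (16,1) (10,18) (9,84/5)]
2. After x ≤ 15: [(9,1/2) (10,0) (15,5/6) (15,23/6) (10,18) (9,84/5)]
3. After y ≥ 5: [(9,5) (248/17,5) (10,18) (9,84/5)]
4. After y ≤ 20: [(9,5) (248/17,5) (10,18) (9,84/5)]
5. Canonical ring: [(9,5) (248/17,5) (10,18) (9,84/5)]

Clipped polygon: [(9,5) (248/17,5) (10,18) (9,84/5)]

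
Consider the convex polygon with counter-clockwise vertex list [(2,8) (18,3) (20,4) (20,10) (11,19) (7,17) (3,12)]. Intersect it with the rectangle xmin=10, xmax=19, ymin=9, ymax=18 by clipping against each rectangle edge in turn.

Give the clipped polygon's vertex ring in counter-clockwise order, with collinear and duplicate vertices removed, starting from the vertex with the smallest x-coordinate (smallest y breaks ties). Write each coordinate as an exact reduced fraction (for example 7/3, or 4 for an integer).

1. After x ≥ 10: [(10,11/2) (18,3) (20,4) (20,10) (11,19) (10,37/2)]
2. After x ≤ 19: [(10,11/2) (18,3) (19,7/2) (19,11) (11,19) (10,37/2)]
3. After y ≥ 9: [(10,9) (19,9) (19,11) (11,19) (10,37/2)]
4. After y ≤ 18: [(10,18) (10,9) (19,9) (19,11) (12,18)]
5. Canonical ring: [(10,9) (19,9) (19,11) (12,18) (10,18)]

Clipped polygon: [(10,9) (19,9) (19,11) (12,18) (10,18)]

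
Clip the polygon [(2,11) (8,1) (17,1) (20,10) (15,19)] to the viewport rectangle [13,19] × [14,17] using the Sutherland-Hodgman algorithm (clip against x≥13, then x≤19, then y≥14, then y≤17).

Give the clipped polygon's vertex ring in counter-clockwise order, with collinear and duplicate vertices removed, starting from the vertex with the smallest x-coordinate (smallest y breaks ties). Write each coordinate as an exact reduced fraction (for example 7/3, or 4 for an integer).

1. After x ≥ 13: [(13,231/13) (13,1) (17,1) (20,10) (15,19)]
2. After x ≤ 19: [(13,231/13) (13,1) (17,1) (19,7) (19,59/5) (15,19)]
3. After y ≥ 14: [(13,231/13) (13,14) (160/9,14) (15,19)]
4. After y ≤ 17: [(13,17) (13,14) (160/9,14) (145/9,17)]
5. Canonical ring: [(13,14) (160/9,14) (145/9,17) (13,17)]

Clipped polygon: [(13,14) (160/9,14) (145/9,17) (13,17)]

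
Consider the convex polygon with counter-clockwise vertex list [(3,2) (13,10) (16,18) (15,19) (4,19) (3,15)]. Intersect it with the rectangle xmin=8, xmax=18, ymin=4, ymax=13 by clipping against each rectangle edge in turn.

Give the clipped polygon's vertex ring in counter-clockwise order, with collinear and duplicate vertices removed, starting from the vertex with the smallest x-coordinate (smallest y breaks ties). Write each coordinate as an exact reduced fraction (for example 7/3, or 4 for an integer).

1. After x ≥ 8: [(8,6) (13,10) (16,18) (15,19) (8,19)]
2. After x ≤ 18: [(8,6) (13,10) (16,18) (15,19) (8,19)]
3. After y ≥ 4: [(8,6) (13,10) (16,18) (15,19) (8,19)]
4. After y ≤ 13: [(8,13) (8,6) (13,10) (113/8,13)]
5. Canonical ring: [(8,6) (13,10) (113/8,13) (8,13)]

Clipped polygon: [(8,6) (13,10) (113/8,13) (8,13)]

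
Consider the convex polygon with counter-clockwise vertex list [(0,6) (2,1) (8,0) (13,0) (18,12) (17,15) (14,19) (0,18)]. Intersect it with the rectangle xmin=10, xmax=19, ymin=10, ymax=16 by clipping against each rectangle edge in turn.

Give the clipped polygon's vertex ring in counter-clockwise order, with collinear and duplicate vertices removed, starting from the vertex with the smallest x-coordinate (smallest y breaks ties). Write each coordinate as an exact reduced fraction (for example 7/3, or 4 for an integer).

1. After x ≥ 10: [(10,0) (13,0) (18,12) (17,15) (14,19) (10,131/7)]
2. After x ≤ 19: [(10,0) (13,0) (18,12) (17,15) (14,19) (10,131/7)]
3. After y ≥ 10: [(10,10) (103/6,10) (18,12) (17,15) (14,19) (10,131/7)]
4. After y ≤ 16: [(10,16) (10,10) (103/6,10) (18,12) (17,15) (65/4,16)]
5. Canonical ring: [(10,10) (103/6,10) (18,12) (17,15) (65/4,16) (10,16)]

Clipped polygon: [(10,10) (103/6,10) (18,12) (17,15) (65/4,16) (10,16)]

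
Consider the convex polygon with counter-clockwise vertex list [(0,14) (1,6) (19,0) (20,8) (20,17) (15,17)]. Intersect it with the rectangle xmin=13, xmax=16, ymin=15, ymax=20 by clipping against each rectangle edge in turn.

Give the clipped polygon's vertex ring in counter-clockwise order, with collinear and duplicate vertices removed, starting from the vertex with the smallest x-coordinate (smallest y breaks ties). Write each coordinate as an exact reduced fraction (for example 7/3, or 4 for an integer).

Clipped polygon: [(13,15) (16,15) (16,17) (15,17) (13,83/5)]

1. After x ≥ 13: [(13,83/5) (13,2) (19,0) (20,8) (20,17) (15,17)]
2. After x ≤ 16: [(13,83/5) (13,2) (16,1) (16,17) (15,17)]
3. After y ≥ 15: [(13,83/5) (13,15) (16,15) (16,17) (15,17)]
4. After y ≤ 20: [(13,83/5) (13,15) (16,15) (16,17) (15,17)]
5. Canonical ring: [(13,15) (16,15) (16,17) (15,17) (13,83/5)]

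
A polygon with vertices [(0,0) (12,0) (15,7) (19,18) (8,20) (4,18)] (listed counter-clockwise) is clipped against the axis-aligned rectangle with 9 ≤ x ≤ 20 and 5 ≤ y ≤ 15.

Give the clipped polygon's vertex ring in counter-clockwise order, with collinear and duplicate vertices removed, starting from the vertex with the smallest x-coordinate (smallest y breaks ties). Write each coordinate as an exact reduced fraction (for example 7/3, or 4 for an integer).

Clipped polygon: [(9,5) (99/7,5) (15,7) (197/11,15) (9,15)]

1. After x ≥ 9: [(9,0) (12,0) (15,7) (19,18) (9,218/11)]
2. After x ≤ 20: [(9,0) (12,0) (15,7) (19,18) (9,218/11)]
3. After y ≥ 5: [(9,5) (99/7,5) (15,7) (19,18) (9,218/11)]
4. After y ≤ 15: [(9,15) (9,5) (99/7,5) (15,7) (197/11,15)]
5. Canonical ring: [(9,5) (99/7,5) (15,7) (197/11,15) (9,15)]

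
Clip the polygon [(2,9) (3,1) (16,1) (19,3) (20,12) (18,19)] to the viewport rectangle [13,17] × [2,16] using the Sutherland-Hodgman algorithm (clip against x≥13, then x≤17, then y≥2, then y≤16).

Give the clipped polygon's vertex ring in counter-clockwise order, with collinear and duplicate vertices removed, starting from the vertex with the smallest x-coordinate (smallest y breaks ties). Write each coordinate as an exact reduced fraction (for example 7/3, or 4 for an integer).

1. After x ≥ 13: [(13,127/8) (13,1) (16,1) (19,3) (20,12) (18,19)]
2. After x ≤ 17: [(17,147/8) (13,127/8) (13,1) (16,1) (17,5/3)]
3. After y ≥ 2: [(17,2) (17,147/8) (13,127/8) (13,2)]
4. After y ≤ 16: [(17,2) (17,16) (66/5,16) (13,127/8) (13,2)]
5. Canonical ring: [(13,2) (17,2) (17,16) (66/5,16) (13,127/8)]

Clipped polygon: [(13,2) (17,2) (17,16) (66/5,16) (13,127/8)]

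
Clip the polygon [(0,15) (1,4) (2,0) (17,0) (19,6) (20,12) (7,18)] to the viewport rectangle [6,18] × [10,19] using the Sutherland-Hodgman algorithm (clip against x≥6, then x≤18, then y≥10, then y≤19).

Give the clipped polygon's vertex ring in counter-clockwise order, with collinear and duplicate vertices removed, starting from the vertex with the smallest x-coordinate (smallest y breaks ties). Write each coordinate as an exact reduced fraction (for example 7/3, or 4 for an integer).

Clipped polygon: [(6,10) (18,10) (18,168/13) (7,18) (6,123/7)]

1. After x ≥ 6: [(6,123/7) (6,0) (17,0) (19,6) (20,12) (7,18)]
2. After x ≤ 18: [(6,123/7) (6,0) (17,0) (18,3) (18,168/13) (7,18)]
3. After y ≥ 10: [(6,123/7) (6,10) (18,10) (18,168/13) (7,18)]
4. After y ≤ 19: [(6,123/7) (6,10) (18,10) (18,168/13) (7,18)]
5. Canonical ring: [(6,10) (18,10) (18,168/13) (7,18) (6,123/7)]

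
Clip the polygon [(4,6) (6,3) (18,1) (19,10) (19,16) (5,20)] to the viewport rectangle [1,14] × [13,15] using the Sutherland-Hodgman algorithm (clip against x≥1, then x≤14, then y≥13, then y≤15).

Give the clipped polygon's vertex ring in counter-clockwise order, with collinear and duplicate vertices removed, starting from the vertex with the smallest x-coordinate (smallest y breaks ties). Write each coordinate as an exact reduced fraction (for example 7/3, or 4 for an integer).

Clipped polygon: [(9/2,13) (14,13) (14,15) (65/14,15)]

1. After x ≥ 1: [(4,6) (6,3) (18,1) (19,10) (19,16) (5,20)]
2. After x ≤ 14: [(4,6) (6,3) (14,5/3) (14,122/7) (5,20)]
3. After y ≥ 13: [(9/2,13) (14,13) (14,122/7) (5,20)]
4. After y ≤ 15: [(65/14,15) (9/2,13) (14,13) (14,15)]
5. Canonical ring: [(9/2,13) (14,13) (14,15) (65/14,15)]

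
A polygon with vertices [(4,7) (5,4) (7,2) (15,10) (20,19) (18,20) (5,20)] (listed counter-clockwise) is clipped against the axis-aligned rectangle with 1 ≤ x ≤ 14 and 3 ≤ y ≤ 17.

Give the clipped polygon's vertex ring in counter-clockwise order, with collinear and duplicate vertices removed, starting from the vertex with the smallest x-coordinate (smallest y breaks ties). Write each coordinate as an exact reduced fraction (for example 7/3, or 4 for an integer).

1. After x ≥ 1: [(4,7) (5,4) (7,2) (15,10) (20,19) (18,20) (5,20)]
2. After x ≤ 14: [(4,7) (5,4) (7,2) (14,9) (14,20) (5,20)]
3. After y ≥ 3: [(4,7) (5,4) (6,3) (8,3) (14,9) (14,20) (5,20)]
4. After y ≤ 17: [(62/13,17) (4,7) (5,4) (6,3) (8,3) (14,9) (14,17)]
5. Canonical ring: [(4,7) (5,4) (6,3) (8,3) (14,9) (14,17) (62/13,17)]

Clipped polygon: [(4,7) (5,4) (6,3) (8,3) (14,9) (14,17) (62/13,17)]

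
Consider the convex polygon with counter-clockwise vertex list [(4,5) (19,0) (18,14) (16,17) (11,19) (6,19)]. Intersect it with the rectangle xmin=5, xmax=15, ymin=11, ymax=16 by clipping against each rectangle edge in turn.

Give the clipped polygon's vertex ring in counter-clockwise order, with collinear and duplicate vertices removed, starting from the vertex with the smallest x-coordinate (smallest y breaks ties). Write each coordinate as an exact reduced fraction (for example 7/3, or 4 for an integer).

1. After x ≥ 5: [(5,12) (5,14/3) (19,0) (18,14) (16,17) (11,19) (6,19)]
2. After x ≤ 15: [(5,12) (5,14/3) (15,4/3) (15,87/5) (11,19) (6,19)]
3. After y ≥ 11: [(5,12) (5,11) (15,11) (15,87/5) (11,19) (6,19)]
4. After y ≤ 16: [(39/7,16) (5,12) (5,11) (15,11) (15,16)]
5. Canonical ring: [(5,11) (15,11) (15,16) (39/7,16) (5,12)]

Clipped polygon: [(5,11) (15,11) (15,16) (39/7,16) (5,12)]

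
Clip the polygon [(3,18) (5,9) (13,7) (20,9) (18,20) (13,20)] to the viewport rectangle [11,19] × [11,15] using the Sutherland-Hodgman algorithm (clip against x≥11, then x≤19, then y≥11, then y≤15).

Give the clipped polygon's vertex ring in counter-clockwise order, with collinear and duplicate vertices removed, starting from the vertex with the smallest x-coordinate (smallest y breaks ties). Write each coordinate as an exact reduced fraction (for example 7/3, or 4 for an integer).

1. After x ≥ 11: [(11,98/5) (11,15/2) (13,7) (20,9) (18,20) (13,20)]
2. After x ≤ 19: [(11,98/5) (11,15/2) (13,7) (19,61/7) (19,29/2) (18,20) (13,20)]
3. After y ≥ 11: [(11,98/5) (11,11) (19,11) (19,29/2) (18,20) (13,20)]
4. After y ≤ 15: [(11,15) (11,11) (19,11) (19,29/2) (208/11,15)]
5. Canonical ring: [(11,11) (19,11) (19,29/2) (208/11,15) (11,15)]

Clipped polygon: [(11,11) (19,11) (19,29/2) (208/11,15) (11,15)]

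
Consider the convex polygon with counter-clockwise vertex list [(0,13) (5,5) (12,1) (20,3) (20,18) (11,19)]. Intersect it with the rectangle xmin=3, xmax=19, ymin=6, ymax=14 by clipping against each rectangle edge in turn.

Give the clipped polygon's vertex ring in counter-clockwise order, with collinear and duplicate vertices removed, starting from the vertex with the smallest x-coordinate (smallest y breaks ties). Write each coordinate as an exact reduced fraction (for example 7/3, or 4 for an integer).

1. After x ≥ 3: [(3,161/11) (3,41/5) (5,5) (12,1) (20,3) (20,18) (11,19)]
2. After x ≤ 19: [(3,161/11) (3,41/5) (5,5) (12,1) (19,11/4) (19,163/9) (11,19)]
3. After y ≥ 6: [(3,161/11) (3,41/5) (35/8,6) (19,6) (19,163/9) (11,19)]
4. After y ≤ 14: [(3,14) (3,41/5) (35/8,6) (19,6) (19,14)]
5. Canonical ring: [(3,41/5) (35/8,6) (19,6) (19,14) (3,14)]

Clipped polygon: [(3,41/5) (35/8,6) (19,6) (19,14) (3,14)]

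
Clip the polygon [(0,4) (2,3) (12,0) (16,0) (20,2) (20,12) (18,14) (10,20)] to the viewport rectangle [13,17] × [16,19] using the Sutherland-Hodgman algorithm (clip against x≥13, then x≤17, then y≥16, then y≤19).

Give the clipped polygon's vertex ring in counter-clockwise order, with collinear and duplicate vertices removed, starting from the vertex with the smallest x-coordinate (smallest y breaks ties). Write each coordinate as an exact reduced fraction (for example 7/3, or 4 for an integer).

Clipped polygon: [(13,16) (46/3,16) (13,71/4)]

1. After x ≥ 13: [(13,0) (16,0) (20,2) (20,12) (18,14) (13,71/4)]
2. After x ≤ 17: [(13,0) (16,0) (17,1/2) (17,59/4) (13,71/4)]
3. After y ≥ 16: [(13,16) (46/3,16) (13,71/4)]
4. After y ≤ 19: [(13,16) (46/3,16) (13,71/4)]
5. Canonical ring: [(13,16) (46/3,16) (13,71/4)]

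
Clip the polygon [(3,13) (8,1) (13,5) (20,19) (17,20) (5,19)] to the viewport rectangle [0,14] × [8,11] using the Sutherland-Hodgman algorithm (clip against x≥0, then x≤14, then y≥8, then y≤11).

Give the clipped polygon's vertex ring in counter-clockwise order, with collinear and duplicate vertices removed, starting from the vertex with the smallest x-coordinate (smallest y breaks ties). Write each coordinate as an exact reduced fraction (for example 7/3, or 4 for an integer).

Clipped polygon: [(23/6,11) (61/12,8) (14,8) (14,11)]

1. After x ≥ 0: [(3,13) (8,1) (13,5) (20,19) (17,20) (5,19)]
2. After x ≤ 14: [(3,13) (8,1) (13,5) (14,7) (14,79/4) (5,19)]
3. After y ≥ 8: [(3,13) (61/12,8) (14,8) (14,79/4) (5,19)]
4. After y ≤ 11: [(23/6,11) (61/12,8) (14,8) (14,11)]
5. Canonical ring: [(23/6,11) (61/12,8) (14,8) (14,11)]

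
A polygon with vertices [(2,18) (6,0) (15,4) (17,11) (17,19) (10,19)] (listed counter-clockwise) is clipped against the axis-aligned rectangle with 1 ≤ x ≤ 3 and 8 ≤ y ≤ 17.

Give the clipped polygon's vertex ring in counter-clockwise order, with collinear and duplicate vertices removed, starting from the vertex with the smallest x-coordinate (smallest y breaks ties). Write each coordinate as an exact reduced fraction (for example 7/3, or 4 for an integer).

1. After x ≥ 1: [(2,18) (6,0) (15,4) (17,11) (17,19) (10,19)]
2. After x ≤ 3: [(3,145/8) (2,18) (3,27/2)]
3. After y ≥ 8: [(3,145/8) (2,18) (3,27/2)]
4. After y ≤ 17: [(3,17) (20/9,17) (3,27/2)]
5. Canonical ring: [(20/9,17) (3,27/2) (3,17)]

Clipped polygon: [(20/9,17) (3,27/2) (3,17)]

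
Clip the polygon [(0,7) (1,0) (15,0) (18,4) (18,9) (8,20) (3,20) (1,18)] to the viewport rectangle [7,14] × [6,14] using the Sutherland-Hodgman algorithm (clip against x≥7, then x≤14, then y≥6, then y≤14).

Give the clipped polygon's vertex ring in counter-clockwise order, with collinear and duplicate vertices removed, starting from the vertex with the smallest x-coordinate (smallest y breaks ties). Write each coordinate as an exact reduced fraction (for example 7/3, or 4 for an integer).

Clipped polygon: [(7,6) (14,6) (14,67/5) (148/11,14) (7,14)]

1. After x ≥ 7: [(7,0) (15,0) (18,4) (18,9) (8,20) (7,20)]
2. After x ≤ 14: [(7,0) (14,0) (14,67/5) (8,20) (7,20)]
3. After y ≥ 6: [(7,6) (14,6) (14,67/5) (8,20) (7,20)]
4. After y ≤ 14: [(7,14) (7,6) (14,6) (14,67/5) (148/11,14)]
5. Canonical ring: [(7,6) (14,6) (14,67/5) (148/11,14) (7,14)]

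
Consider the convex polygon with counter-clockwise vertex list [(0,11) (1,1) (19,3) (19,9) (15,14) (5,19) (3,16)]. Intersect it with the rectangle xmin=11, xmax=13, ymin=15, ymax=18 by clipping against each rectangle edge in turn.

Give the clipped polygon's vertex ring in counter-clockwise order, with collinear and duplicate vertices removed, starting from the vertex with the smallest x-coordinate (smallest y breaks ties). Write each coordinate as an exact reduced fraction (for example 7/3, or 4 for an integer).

Clipped polygon: [(11,15) (13,15) (11,16)]

1. After x ≥ 11: [(11,19/9) (19,3) (19,9) (15,14) (11,16)]
2. After x ≤ 13: [(11,19/9) (13,7/3) (13,15) (11,16)]
3. After y ≥ 15: [(11,15) (13,15) (13,15) (11,16)]
4. After y ≤ 18: [(11,15) (13,15) (13,15) (11,16)]
5. Canonical ring: [(11,15) (13,15) (11,16)]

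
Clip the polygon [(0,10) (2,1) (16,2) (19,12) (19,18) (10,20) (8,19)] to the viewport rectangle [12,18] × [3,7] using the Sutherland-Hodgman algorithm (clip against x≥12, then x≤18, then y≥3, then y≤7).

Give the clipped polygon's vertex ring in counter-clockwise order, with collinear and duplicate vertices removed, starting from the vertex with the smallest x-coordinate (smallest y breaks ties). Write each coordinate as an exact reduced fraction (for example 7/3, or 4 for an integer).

Clipped polygon: [(12,3) (163/10,3) (35/2,7) (12,7)]

1. After x ≥ 12: [(12,12/7) (16,2) (19,12) (19,18) (12,176/9)]
2. After x ≤ 18: [(12,12/7) (16,2) (18,26/3) (18,164/9) (12,176/9)]
3. After y ≥ 3: [(12,3) (163/10,3) (18,26/3) (18,164/9) (12,176/9)]
4. After y ≤ 7: [(12,7) (12,3) (163/10,3) (35/2,7)]
5. Canonical ring: [(12,3) (163/10,3) (35/2,7) (12,7)]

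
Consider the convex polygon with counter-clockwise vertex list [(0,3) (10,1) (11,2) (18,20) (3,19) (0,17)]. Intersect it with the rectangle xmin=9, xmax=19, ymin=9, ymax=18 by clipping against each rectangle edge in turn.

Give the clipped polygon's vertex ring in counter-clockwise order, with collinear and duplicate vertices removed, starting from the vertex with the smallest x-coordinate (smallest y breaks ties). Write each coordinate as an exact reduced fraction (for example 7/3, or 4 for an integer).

1. After x ≥ 9: [(9,6/5) (10,1) (11,2) (18,20) (9,97/5)]
2. After x ≤ 19: [(9,6/5) (10,1) (11,2) (18,20) (9,97/5)]
3. After y ≥ 9: [(9,9) (247/18,9) (18,20) (9,97/5)]
4. After y ≤ 18: [(9,18) (9,9) (247/18,9) (155/9,18)]
5. Canonical ring: [(9,9) (247/18,9) (155/9,18) (9,18)]

Clipped polygon: [(9,9) (247/18,9) (155/9,18) (9,18)]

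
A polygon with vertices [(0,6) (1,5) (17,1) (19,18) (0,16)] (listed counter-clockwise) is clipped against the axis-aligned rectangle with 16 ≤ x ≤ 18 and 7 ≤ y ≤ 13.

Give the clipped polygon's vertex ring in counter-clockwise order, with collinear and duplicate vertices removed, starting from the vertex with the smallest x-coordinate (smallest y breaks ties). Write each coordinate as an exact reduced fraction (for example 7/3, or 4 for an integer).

1. After x ≥ 16: [(16,5/4) (17,1) (19,18) (16,336/19)]
2. After x ≤ 18: [(16,5/4) (17,1) (18,19/2) (18,340/19) (16,336/19)]
3. After y ≥ 7: [(16,7) (301/17,7) (18,19/2) (18,340/19) (16,336/19)]
4. After y ≤ 13: [(16,13) (16,7) (301/17,7) (18,19/2) (18,13)]
5. Canonical ring: [(16,7) (301/17,7) (18,19/2) (18,13) (16,13)]

Clipped polygon: [(16,7) (301/17,7) (18,19/2) (18,13) (16,13)]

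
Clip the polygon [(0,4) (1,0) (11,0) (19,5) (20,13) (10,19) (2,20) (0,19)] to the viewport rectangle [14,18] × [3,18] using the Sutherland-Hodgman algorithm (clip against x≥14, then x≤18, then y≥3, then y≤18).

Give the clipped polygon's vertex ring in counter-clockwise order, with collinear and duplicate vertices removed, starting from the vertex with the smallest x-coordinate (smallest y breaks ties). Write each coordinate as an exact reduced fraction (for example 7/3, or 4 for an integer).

Clipped polygon: [(14,3) (79/5,3) (18,35/8) (18,71/5) (14,83/5)]

1. After x ≥ 14: [(14,15/8) (19,5) (20,13) (14,83/5)]
2. After x ≤ 18: [(14,15/8) (18,35/8) (18,71/5) (14,83/5)]
3. After y ≥ 3: [(14,3) (79/5,3) (18,35/8) (18,71/5) (14,83/5)]
4. After y ≤ 18: [(14,3) (79/5,3) (18,35/8) (18,71/5) (14,83/5)]
5. Canonical ring: [(14,3) (79/5,3) (18,35/8) (18,71/5) (14,83/5)]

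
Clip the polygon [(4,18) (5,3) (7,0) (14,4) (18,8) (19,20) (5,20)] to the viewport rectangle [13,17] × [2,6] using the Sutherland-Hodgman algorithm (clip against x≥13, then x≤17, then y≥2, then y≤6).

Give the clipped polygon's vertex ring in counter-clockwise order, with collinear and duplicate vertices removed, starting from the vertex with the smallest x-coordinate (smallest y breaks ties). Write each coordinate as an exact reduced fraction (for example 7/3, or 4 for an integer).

1. After x ≥ 13: [(13,24/7) (14,4) (18,8) (19,20) (13,20)]
2. After x ≤ 17: [(13,24/7) (14,4) (17,7) (17,20) (13,20)]
3. After y ≥ 2: [(13,24/7) (14,4) (17,7) (17,20) (13,20)]
4. After y ≤ 6: [(13,6) (13,24/7) (14,4) (16,6)]
5. Canonical ring: [(13,24/7) (14,4) (16,6) (13,6)]

Clipped polygon: [(13,24/7) (14,4) (16,6) (13,6)]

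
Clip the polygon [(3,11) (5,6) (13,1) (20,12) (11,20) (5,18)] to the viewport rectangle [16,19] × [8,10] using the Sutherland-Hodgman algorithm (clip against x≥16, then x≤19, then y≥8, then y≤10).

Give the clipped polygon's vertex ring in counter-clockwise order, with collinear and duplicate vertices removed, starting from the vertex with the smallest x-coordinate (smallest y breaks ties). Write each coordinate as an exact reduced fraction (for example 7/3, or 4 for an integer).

Clipped polygon: [(16,8) (192/11,8) (206/11,10) (16,10)]

1. After x ≥ 16: [(16,40/7) (20,12) (16,140/9)]
2. After x ≤ 19: [(16,40/7) (19,73/7) (19,116/9) (16,140/9)]
3. After y ≥ 8: [(16,8) (192/11,8) (19,73/7) (19,116/9) (16,140/9)]
4. After y ≤ 10: [(16,10) (16,8) (192/11,8) (206/11,10)]
5. Canonical ring: [(16,8) (192/11,8) (206/11,10) (16,10)]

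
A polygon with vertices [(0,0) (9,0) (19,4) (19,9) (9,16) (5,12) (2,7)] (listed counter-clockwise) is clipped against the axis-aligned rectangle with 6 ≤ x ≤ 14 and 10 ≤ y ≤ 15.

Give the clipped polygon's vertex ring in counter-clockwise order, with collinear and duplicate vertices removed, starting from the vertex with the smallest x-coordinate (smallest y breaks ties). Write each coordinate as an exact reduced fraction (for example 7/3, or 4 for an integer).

Clipped polygon: [(6,10) (14,10) (14,25/2) (73/7,15) (8,15) (6,13)]

1. After x ≥ 6: [(6,0) (9,0) (19,4) (19,9) (9,16) (6,13)]
2. After x ≤ 14: [(6,0) (9,0) (14,2) (14,25/2) (9,16) (6,13)]
3. After y ≥ 10: [(6,10) (14,10) (14,25/2) (9,16) (6,13)]
4. After y ≤ 15: [(6,10) (14,10) (14,25/2) (73/7,15) (8,15) (6,13)]
5. Canonical ring: [(6,10) (14,10) (14,25/2) (73/7,15) (8,15) (6,13)]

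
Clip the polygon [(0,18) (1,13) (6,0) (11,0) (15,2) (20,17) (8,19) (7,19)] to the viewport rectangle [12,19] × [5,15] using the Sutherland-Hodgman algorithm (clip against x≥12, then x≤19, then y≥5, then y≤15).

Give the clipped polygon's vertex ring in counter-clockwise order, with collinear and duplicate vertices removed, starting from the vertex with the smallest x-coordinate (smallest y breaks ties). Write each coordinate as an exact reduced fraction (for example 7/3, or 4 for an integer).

Clipped polygon: [(12,5) (16,5) (19,14) (19,15) (12,15)]

1. After x ≥ 12: [(12,1/2) (15,2) (20,17) (12,55/3)]
2. After x ≤ 19: [(12,1/2) (15,2) (19,14) (19,103/6) (12,55/3)]
3. After y ≥ 5: [(12,5) (16,5) (19,14) (19,103/6) (12,55/3)]
4. After y ≤ 15: [(12,15) (12,5) (16,5) (19,14) (19,15)]
5. Canonical ring: [(12,5) (16,5) (19,14) (19,15) (12,15)]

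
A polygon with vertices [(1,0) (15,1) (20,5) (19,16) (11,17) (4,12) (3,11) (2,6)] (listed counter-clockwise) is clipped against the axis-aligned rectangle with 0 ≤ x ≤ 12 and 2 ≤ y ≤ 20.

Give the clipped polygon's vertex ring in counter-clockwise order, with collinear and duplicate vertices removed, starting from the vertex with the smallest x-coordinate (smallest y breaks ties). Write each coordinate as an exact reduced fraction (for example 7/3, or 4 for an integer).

1. After x ≥ 0: [(1,0) (15,1) (20,5) (19,16) (11,17) (4,12) (3,11) (2,6)]
2. After x ≤ 12: [(1,0) (12,11/14) (12,135/8) (11,17) (4,12) (3,11) (2,6)]
3. After y ≥ 2: [(4/3,2) (12,2) (12,135/8) (11,17) (4,12) (3,11) (2,6)]
4. After y ≤ 20: [(4/3,2) (12,2) (12,135/8) (11,17) (4,12) (3,11) (2,6)]
5. Canonical ring: [(4/3,2) (12,2) (12,135/8) (11,17) (4,12) (3,11) (2,6)]

Clipped polygon: [(4/3,2) (12,2) (12,135/8) (11,17) (4,12) (3,11) (2,6)]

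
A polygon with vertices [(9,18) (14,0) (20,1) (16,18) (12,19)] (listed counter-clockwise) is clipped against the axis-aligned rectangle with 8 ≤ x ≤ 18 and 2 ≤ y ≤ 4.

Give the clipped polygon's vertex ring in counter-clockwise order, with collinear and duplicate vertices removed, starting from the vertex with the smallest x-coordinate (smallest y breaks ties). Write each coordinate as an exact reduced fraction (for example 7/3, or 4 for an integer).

Clipped polygon: [(116/9,4) (121/9,2) (18,2) (18,4)]

1. After x ≥ 8: [(9,18) (14,0) (20,1) (16,18) (12,19)]
2. After x ≤ 18: [(9,18) (14,0) (18,2/3) (18,19/2) (16,18) (12,19)]
3. After y ≥ 2: [(9,18) (121/9,2) (18,2) (18,19/2) (16,18) (12,19)]
4. After y ≤ 4: [(116/9,4) (121/9,2) (18,2) (18,4)]
5. Canonical ring: [(116/9,4) (121/9,2) (18,2) (18,4)]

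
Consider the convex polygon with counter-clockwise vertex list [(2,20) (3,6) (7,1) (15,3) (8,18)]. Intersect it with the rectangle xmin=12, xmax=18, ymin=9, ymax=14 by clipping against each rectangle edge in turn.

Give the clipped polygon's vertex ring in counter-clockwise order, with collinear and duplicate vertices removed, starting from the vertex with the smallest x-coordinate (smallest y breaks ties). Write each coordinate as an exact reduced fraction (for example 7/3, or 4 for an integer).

1. After x ≥ 12: [(12,9/4) (15,3) (12,66/7)]
2. After x ≤ 18: [(12,9/4) (15,3) (12,66/7)]
3. After y ≥ 9: [(12,9) (61/5,9) (12,66/7)]
4. After y ≤ 14: [(12,9) (61/5,9) (12,66/7)]
5. Canonical ring: [(12,9) (61/5,9) (12,66/7)]

Clipped polygon: [(12,9) (61/5,9) (12,66/7)]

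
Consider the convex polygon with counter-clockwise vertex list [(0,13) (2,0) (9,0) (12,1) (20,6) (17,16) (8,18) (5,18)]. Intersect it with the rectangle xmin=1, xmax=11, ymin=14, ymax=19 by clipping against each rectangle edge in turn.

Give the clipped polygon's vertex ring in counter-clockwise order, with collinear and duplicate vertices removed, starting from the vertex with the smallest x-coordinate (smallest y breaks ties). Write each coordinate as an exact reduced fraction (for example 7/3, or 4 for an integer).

1. After x ≥ 1: [(1,14) (1,13/2) (2,0) (9,0) (12,1) (20,6) (17,16) (8,18) (5,18)]
2. After x ≤ 11: [(1,14) (1,13/2) (2,0) (9,0) (11,2/3) (11,52/3) (8,18) (5,18)]
3. After y ≥ 14: [(1,14) (1,14) (11,14) (11,52/3) (8,18) (5,18)]
4. After y ≤ 19: [(1,14) (1,14) (11,14) (11,52/3) (8,18) (5,18)]
5. Canonical ring: [(1,14) (11,14) (11,52/3) (8,18) (5,18)]

Clipped polygon: [(1,14) (11,14) (11,52/3) (8,18) (5,18)]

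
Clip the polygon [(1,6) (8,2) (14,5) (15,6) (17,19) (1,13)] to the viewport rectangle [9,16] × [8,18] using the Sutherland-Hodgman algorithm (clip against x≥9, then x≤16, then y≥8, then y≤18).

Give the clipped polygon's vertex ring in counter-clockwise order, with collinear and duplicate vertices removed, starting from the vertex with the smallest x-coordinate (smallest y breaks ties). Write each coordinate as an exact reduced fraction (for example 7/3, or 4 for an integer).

1. After x ≥ 9: [(9,5/2) (14,5) (15,6) (17,19) (9,16)]
2. After x ≤ 16: [(9,5/2) (14,5) (15,6) (16,25/2) (16,149/8) (9,16)]
3. After y ≥ 8: [(9,8) (199/13,8) (16,25/2) (16,149/8) (9,16)]
4. After y ≤ 18: [(9,8) (199/13,8) (16,25/2) (16,18) (43/3,18) (9,16)]
5. Canonical ring: [(9,8) (199/13,8) (16,25/2) (16,18) (43/3,18) (9,16)]

Clipped polygon: [(9,8) (199/13,8) (16,25/2) (16,18) (43/3,18) (9,16)]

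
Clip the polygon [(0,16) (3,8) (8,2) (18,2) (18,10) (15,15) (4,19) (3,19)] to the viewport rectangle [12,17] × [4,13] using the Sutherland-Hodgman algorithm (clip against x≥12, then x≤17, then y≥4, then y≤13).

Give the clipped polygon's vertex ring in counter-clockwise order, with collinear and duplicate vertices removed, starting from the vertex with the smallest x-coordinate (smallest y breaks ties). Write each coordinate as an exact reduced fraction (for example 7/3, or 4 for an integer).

Clipped polygon: [(12,4) (17,4) (17,35/3) (81/5,13) (12,13)]

1. After x ≥ 12: [(12,2) (18,2) (18,10) (15,15) (12,177/11)]
2. After x ≤ 17: [(12,2) (17,2) (17,35/3) (15,15) (12,177/11)]
3. After y ≥ 4: [(12,4) (17,4) (17,35/3) (15,15) (12,177/11)]
4. After y ≤ 13: [(12,13) (12,4) (17,4) (17,35/3) (81/5,13)]
5. Canonical ring: [(12,4) (17,4) (17,35/3) (81/5,13) (12,13)]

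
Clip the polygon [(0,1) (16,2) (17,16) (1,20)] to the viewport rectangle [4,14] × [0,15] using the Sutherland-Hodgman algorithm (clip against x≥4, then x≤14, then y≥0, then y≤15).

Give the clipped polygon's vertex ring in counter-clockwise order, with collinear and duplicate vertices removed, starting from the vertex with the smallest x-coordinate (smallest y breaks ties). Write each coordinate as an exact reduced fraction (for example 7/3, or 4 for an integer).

Clipped polygon: [(4,5/4) (14,15/8) (14,15) (4,15)]

1. After x ≥ 4: [(4,5/4) (16,2) (17,16) (4,77/4)]
2. After x ≤ 14: [(4,5/4) (14,15/8) (14,67/4) (4,77/4)]
3. After y ≥ 0: [(4,5/4) (14,15/8) (14,67/4) (4,77/4)]
4. After y ≤ 15: [(4,15) (4,5/4) (14,15/8) (14,15)]
5. Canonical ring: [(4,5/4) (14,15/8) (14,15) (4,15)]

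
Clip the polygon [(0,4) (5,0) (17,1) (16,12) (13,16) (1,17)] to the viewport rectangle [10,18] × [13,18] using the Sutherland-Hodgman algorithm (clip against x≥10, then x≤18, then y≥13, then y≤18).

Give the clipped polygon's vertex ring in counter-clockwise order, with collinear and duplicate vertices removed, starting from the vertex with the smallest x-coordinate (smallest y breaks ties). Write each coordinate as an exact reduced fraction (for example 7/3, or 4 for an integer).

Clipped polygon: [(10,13) (61/4,13) (13,16) (10,65/4)]

1. After x ≥ 10: [(10,5/12) (17,1) (16,12) (13,16) (10,65/4)]
2. After x ≤ 18: [(10,5/12) (17,1) (16,12) (13,16) (10,65/4)]
3. After y ≥ 13: [(10,13) (61/4,13) (13,16) (10,65/4)]
4. After y ≤ 18: [(10,13) (61/4,13) (13,16) (10,65/4)]
5. Canonical ring: [(10,13) (61/4,13) (13,16) (10,65/4)]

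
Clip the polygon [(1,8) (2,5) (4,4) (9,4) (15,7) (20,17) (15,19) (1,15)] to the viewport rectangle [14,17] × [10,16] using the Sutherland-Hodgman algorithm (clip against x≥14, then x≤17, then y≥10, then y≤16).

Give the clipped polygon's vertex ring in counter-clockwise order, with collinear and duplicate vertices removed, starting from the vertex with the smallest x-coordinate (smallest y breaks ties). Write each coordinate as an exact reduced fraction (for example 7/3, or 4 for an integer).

1. After x ≥ 14: [(14,13/2) (15,7) (20,17) (15,19) (14,131/7)]
2. After x ≤ 17: [(14,13/2) (15,7) (17,11) (17,91/5) (15,19) (14,131/7)]
3. After y ≥ 10: [(14,10) (33/2,10) (17,11) (17,91/5) (15,19) (14,131/7)]
4. After y ≤ 16: [(14,16) (14,10) (33/2,10) (17,11) (17,16)]
5. Canonical ring: [(14,10) (33/2,10) (17,11) (17,16) (14,16)]

Clipped polygon: [(14,10) (33/2,10) (17,11) (17,16) (14,16)]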